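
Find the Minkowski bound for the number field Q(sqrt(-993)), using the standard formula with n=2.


d = -993, d mod 4 = 3, so disc(K) = 4d = -3972; |disc(K)| = 3972
Imaginary quadratic field, so n = 2, s = r2 = 1, r1 = 0
M = (n!/n^n) * (4/pi)^s * sqrt(|disc(K)|) = (2!/2^2) * (4/pi)^1 * sqrt(3972)
= 0.5 * 1.273240 * 63.023805
= 40.1222

40.1222


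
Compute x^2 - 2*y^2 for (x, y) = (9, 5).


x^2 - d*y^2
= 9^2 - 2*5^2
= 81 - 50
= 31

31


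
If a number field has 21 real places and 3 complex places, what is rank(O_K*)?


By Dirichlet's unit theorem:
rank = r1 + r2 - 1
= 21 + 3 - 1
= 23

23


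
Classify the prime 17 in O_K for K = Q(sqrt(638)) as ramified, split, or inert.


K = Q(sqrt(638)). Since d mod 4 = 2, disc(K) = 2552.
Check p | disc: 2552 mod 17 = 2.
p does not divide disc. Compute Legendre symbol (d/p):
9^((17-1)/2) mod 17 = 1
(d/p) = 1, so p splits: (p) = P*P' with e=1, f=1, g=2.
Therefore p is split.

split


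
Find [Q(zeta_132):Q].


The degree equals Euler's totient phi(132).
132 = 2^2 * 3 * 11
phi(132) = 40

40


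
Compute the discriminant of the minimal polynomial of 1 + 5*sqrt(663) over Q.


The element 1 + 5*sqrt(663) has minimal polynomial:
x^2 - 2*x - 16574
Discriminant = (-2)^2 - 4*(-16574)
= 4 + 66296
= 66300

66300


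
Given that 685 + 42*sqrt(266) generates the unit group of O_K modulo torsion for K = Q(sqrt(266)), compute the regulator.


epsilon = 685 + 42*sqrt(266)
= 1369.9993
R = ln(1369.9993)
= 7.2226

7.2226


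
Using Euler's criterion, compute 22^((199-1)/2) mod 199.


p = 199 is prime and the exponent is (p-1)/2 = 99, so by Euler's criterion 22^99 = (22/199) = +1 or -1 mod 199.
Compute by square-and-multiply:
  99 = 64 + 32 + 2 + 1 (binary 1100011)
  Repeated squaring mod 199: 22^1 = 22, 22^2 = 86, 22^4 = 33, 22^8 = 94, 22^16 = 80, 22^32 = 32, 22^64 = 29
  22^99 = 22^64 * 22^32 * 22^2 * 22^1 = 29 * 32 * 86 * 22 mod 199
    29 * 32 = 928 = 132 mod 199
    132 * 86 = 11352 = 9 mod 199
    9 * 22 = 198 = 198 mod 199
  22^99 = 198 mod 199
Result 198 = p - 1 = -1 mod 199: 22 is a quadratic non-residue mod 199. As a residue in [0, p-1] the value is 198.
22^99 mod 199 = 198

198


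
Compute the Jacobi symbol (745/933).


Compute (745/933) via quadratic reciprocity:
  reciprocity: (745/933) -> +(933/745)
  reduce: (188/745)
  pull out 2: (2/745) = +1  (since 745 mod 8 = 1)
  pull out 2: (2/745) = +1  (since 745 mod 8 = 1)
  reciprocity: (47/745) -> +(745/47)
  reduce: (40/47)
  pull out 2: (2/47) = +1  (since 47 mod 8 = 7)
  pull out 2: (2/47) = +1  (since 47 mod 8 = 7)
  pull out 2: (2/47) = +1  (since 47 mod 8 = 7)
  reciprocity: (5/47) -> +(47/5)
  reduce: (2/5)
  pull out 2: (2/5) = -1  (since 5 mod 8 = 5)
  (1/5) = 1
Product of signs = -1

-1


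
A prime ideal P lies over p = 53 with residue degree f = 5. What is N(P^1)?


N(P^a) = p^(a*f)
= 53^(1*5)
= 53^5
= 418195493

418195493


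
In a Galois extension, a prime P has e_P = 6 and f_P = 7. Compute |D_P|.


|D_P| = e * f
= 6 * 7
= 42

42


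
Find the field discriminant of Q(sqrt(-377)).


For K = Q(sqrt(d)) with d squarefree: disc(K) = d if d = 1 mod 4, and disc(K) = 4d if d = 2 or 3 mod 4.
Here d = -377, and d mod 4 = 3.
d = 3 mod 4, not 1 (O_K = Z[sqrt(d)]), so disc(K) = 4d = 4 * (-377) = -1508

-1508


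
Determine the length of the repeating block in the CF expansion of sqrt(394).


Run the CF algorithm for sqrt(394).
a_0 = floor(sqrt(394)) = 19; set m_0=0, q_0=1.
Recurrence: m' = q*a - m,  q' = (d - m'^2)/q,  a' = floor((a_0 + m')/q').
  step 1: m=19, q=33, a=1
  step 2: m=14, q=6, a=5
  step 3: m=16, q=23, a=1
  step 4: m=7, q=15, a=1
  step 5: m=8, q=22, a=1
  step 6: m=14, q=9, a=3
  step 7: m=13, q=25, a=1
  step 8: m=12, q=10, a=3
  step 9: m=18, q=7, a=5
  step 10: m=17, q=15, a=2
  step 11: m=13, q=15, a=2
  step 12: m=17, q=7, a=5
  step 13: m=18, q=10, a=3
  step 14: m=12, q=25, a=1
  step 15: m=13, q=9, a=3
  step 16: m=14, q=22, a=1
  step 17: m=8, q=15, a=1
  step 18: m=7, q=23, a=1
  step 19: m=16, q=6, a=5
  step 20: m=14, q=33, a=1
  step 21: m=19, q=1, a=38
a_21 = 2*a_0 = 38, so the period closes here.
sqrt(394) = [19; 1, 5, 1, 1, 1, 3, 1, 3, 5, 2, 2, 5, 3, 1, 3, 1, 1, 1, 5, 1, 38]
Period length = 21

21


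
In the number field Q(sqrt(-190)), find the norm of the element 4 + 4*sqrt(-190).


N(a + b*sqrt(d)) = a^2 - d*b^2
= (4)^2 - (-190)*(4)^2
= 16 + 3040
= 3056

3056


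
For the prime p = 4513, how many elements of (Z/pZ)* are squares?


For prime p, the number of non-zero quadratic residues is (p-1)/2.
= (4513-1)/2
= 2256

2256


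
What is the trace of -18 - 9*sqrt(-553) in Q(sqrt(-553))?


Tr(a + b*sqrt(d)) = (a + b*sqrt(d)) + (a - b*sqrt(d)) = 2a
= 2 * (-18)
= -36

-36


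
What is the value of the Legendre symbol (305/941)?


p = 941 is prime, so compute (305/941) with the reciprocity algorithm (Jacobi-symbol steps: pull out 2s via (2/n), flip via reciprocity, reduce):
  reciprocity: (305/941) -> +(941/305)
  reduce: (26/305)
  pull out 2: (2/305) = +1  (since 305 mod 8 = 1)
  reciprocity: (13/305) -> +(305/13)
  reduce: (6/13)
  pull out 2: (2/13) = -1  (since 13 mod 8 = 5)
  reciprocity: (3/13) -> +(13/3)
  reduce: (1/3)
  (1/3) = 1
Product of signs = -1
(305/941) = -1

-1


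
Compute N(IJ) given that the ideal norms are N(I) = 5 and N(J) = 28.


N(IJ) = N(I) * N(J)
= 5 * 28
= 140

140


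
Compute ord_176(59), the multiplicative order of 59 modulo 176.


We want ord_176(59), the smallest k >= 1 with 59^k = 1 mod 176.
n = 176 = 2^4 * 11, phi(176) = 80; the order divides phi(n).
Divisors of 80: 1, 2, 4, 5, 8, 10, 16, 20, 40, 80
Repeated squaring mod 176: 59^1 = 59, 59^2 = 137, 59^4 = 113, 59^8 = 97, 59^16 = 81, 59^32 = 49, 59^64 = 113
Test divisors in increasing order:
  k=1: 59^1 = 59 mod 176
  k=2: 59^2 = 137 mod 176
  k=4: 59^4 = 113 mod 176
  k=5: 59^5 = 113 * 59 = 155 mod 176
  k=8: 59^8 = 97 mod 176
  k=10: 59^10 = 97 * 137 = 89 mod 176
  k=16: 59^16 = 81 mod 176
  k=20: 59^20 = 81 * 113 = 1 mod 176  <- first divisor giving 1
Order = 20

20


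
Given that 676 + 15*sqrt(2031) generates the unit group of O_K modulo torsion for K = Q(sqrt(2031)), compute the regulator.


epsilon = 676 + 15*sqrt(2031)
= 1351.9993
R = ln(1351.9993)
= 7.2093

7.2093


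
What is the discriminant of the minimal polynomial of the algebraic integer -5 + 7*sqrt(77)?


The element -5 + 7*sqrt(77) has minimal polynomial:
x^2 + 10*x - 3748
Discriminant = (10)^2 - 4*(-3748)
= 100 + 14992
= 15092

15092


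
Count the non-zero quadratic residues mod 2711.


For prime p, the number of non-zero quadratic residues is (p-1)/2.
= (2711-1)/2
= 1355

1355


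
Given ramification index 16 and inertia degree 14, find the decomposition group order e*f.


|D_P| = e * f
= 16 * 14
= 224

224


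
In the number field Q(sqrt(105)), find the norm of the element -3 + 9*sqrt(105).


N(a + b*sqrt(d)) = a^2 - d*b^2
= (-3)^2 - (105)*(9)^2
= 9 - 8505
= -8496

-8496


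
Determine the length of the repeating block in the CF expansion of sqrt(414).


Run the CF algorithm for sqrt(414).
a_0 = floor(sqrt(414)) = 20; set m_0=0, q_0=1.
Recurrence: m' = q*a - m,  q' = (d - m'^2)/q,  a' = floor((a_0 + m')/q').
  step 1: m=20, q=14, a=2
  step 2: m=8, q=25, a=1
  step 3: m=17, q=5, a=7
  step 4: m=18, q=18, a=2
  step 5: m=18, q=5, a=7
  step 6: m=17, q=25, a=1
  step 7: m=8, q=14, a=2
  step 8: m=20, q=1, a=40
a_8 = 2*a_0 = 40, so the period closes here.
sqrt(414) = [20; 2, 1, 7, 2, 7, 1, 2, 40]
Period length = 8

8


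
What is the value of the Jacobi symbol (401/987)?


Compute (401/987) via quadratic reciprocity:
  reciprocity: (401/987) -> +(987/401)
  reduce: (185/401)
  reciprocity: (185/401) -> +(401/185)
  reduce: (31/185)
  reciprocity: (31/185) -> +(185/31)
  reduce: (30/31)
  pull out 2: (2/31) = +1  (since 31 mod 8 = 7)
  reciprocity: (15/31) -> -(31/15)
  reduce: (1/15)
  (1/15) = 1
Product of signs = -1

-1


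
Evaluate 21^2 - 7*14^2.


x^2 - d*y^2
= 21^2 - 7*14^2
= 441 - 1372
= -931

-931


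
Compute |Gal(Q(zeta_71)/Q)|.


|Gal(Q(zeta_71)/Q)| = phi(71)
= 70

70


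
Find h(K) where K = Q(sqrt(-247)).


K = Q(sqrt(-247)). d mod 4 = 1, so D = disc(K) = d = -247
h(K) equals the number of primitive reduced positive-definite forms (a, b, c) = a*x^2 + b*x*y + c*y^2 with b^2 - 4ac = D,
where reduced means |b| <= a <= c, with b >= 0 whenever |b| = a or a = c, and primitive means gcd(a, b, c) = 1.
Reduced forces 3a^2 <= |D| = 247, so 1 <= a <= 9; b must have the parity of D, and c = (b^2 - D)/(4a) must be an integer >= a.
Enumerate a = 1..9, b in [-a, a]:
  a=1: (1, 1, 62)  [1]
  a=2: (2, -1, 31), (2, 1, 31)  [2]
  a=3: none
  a=4: (4, -3, 16), (4, 3, 16)  [2]
  a=5..7: none
  a=8: (8, 3, 8)  [1]
  a=9: none
Total reduced forms: 1 + 2 + 2 + 1 = 6
h = 6

6


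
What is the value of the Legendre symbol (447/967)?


p = 967 is prime, so compute (447/967) with the reciprocity algorithm (Jacobi-symbol steps: pull out 2s via (2/n), flip via reciprocity, reduce):
  reciprocity: (447/967) -> -(967/447)
  reduce: (73/447)
  reciprocity: (73/447) -> +(447/73)
  reduce: (9/73)
  reciprocity: (9/73) -> +(73/9)
  reduce: (1/9)
  (1/9) = 1
Product of signs = -1
(447/967) = -1

-1


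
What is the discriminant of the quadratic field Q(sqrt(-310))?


For K = Q(sqrt(d)) with d squarefree: disc(K) = d if d = 1 mod 4, and disc(K) = 4d if d = 2 or 3 mod 4.
Here d = -310, and d mod 4 = 2.
d = 2 mod 4, not 1 (O_K = Z[sqrt(d)]), so disc(K) = 4d = 4 * (-310) = -1240

-1240


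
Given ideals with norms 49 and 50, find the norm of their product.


N(IJ) = N(I) * N(J)
= 49 * 50
= 2450

2450


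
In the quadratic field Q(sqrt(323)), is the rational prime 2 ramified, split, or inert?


K = Q(sqrt(323)). Since d mod 4 = 3, disc(K) = 1292.
Check p | disc: 1292 mod 2 = 0.
p divides disc, so p ramifies: (p) = P^2 with e=2, f=1, g=1.
Therefore p is ramified.

ramified


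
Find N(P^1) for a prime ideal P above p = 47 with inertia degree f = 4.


N(P^a) = p^(a*f)
= 47^(1*4)
= 47^4
= 4879681

4879681


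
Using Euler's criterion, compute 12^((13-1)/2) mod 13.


p = 13 is prime and the exponent is (p-1)/2 = 6, so by Euler's criterion 12^6 = (12/13) = +1 or -1 mod 13.
Compute by square-and-multiply:
  6 = 4 + 2 (binary 110)
  Repeated squaring mod 13: 12^1 = 12, 12^2 = 1, 12^4 = 1
  12^6 = 12^4 * 12^2 = 1 * 1 mod 13
    1 * 1 = 1 = 1 mod 13
  12^6 = 1 mod 13
Result 1: 12 is a quadratic residue mod 13.
12^6 mod 13 = 1

1


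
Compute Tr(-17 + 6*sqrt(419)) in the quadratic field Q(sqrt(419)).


Tr(a + b*sqrt(d)) = (a + b*sqrt(d)) + (a - b*sqrt(d)) = 2a
= 2 * (-17)
= -34

-34


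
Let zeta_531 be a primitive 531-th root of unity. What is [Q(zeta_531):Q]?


The degree equals Euler's totient phi(531).
531 = 3^2 * 59
phi(531) = 348

348


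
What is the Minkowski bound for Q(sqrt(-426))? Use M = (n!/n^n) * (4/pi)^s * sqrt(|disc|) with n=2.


d = -426, d mod 4 = 2, so disc(K) = 4d = -1704; |disc(K)| = 1704
Imaginary quadratic field, so n = 2, s = r2 = 1, r1 = 0
M = (n!/n^n) * (4/pi)^s * sqrt(|disc(K)|) = (2!/2^2) * (4/pi)^1 * sqrt(1704)
= 0.5 * 1.273240 * 41.279535
= 26.2794

26.2794


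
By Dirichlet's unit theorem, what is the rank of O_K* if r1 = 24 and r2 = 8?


By Dirichlet's unit theorem:
rank = r1 + r2 - 1
= 24 + 8 - 1
= 31

31


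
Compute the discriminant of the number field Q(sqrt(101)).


For K = Q(sqrt(d)) with d squarefree: disc(K) = d if d = 1 mod 4, and disc(K) = 4d if d = 2 or 3 mod 4.
Here d = 101, and d mod 4 = 1.
d = 1 mod 4 (O_K = Z[(1+sqrt(d))/2]), so disc(K) = d = 101

101


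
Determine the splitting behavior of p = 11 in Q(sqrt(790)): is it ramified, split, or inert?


K = Q(sqrt(790)). Since d mod 4 = 2, disc(K) = 3160.
Check p | disc: 3160 mod 11 = 3.
p does not divide disc. Compute Legendre symbol (d/p):
9^((11-1)/2) mod 11 = 1
(d/p) = 1, so p splits: (p) = P*P' with e=1, f=1, g=2.
Therefore p is split.

split


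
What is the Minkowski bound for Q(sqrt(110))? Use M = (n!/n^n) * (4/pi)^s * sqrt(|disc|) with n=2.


d = 110, d mod 4 = 2, so disc(K) = 4d = 440; |disc(K)| = 440
Real quadratic field, so n = 2, s = r2 = 0, r1 = 2
M = (n!/n^n) * (4/pi)^s * sqrt(|disc(K)|) = (2!/2^2) * (4/pi)^0 * sqrt(440)
= 0.5 * 1.000000 * 20.976177
= 10.4881

10.4881


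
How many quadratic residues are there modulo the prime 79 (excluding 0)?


For prime p, the number of non-zero quadratic residues is (p-1)/2.
= (79-1)/2
= 39

39


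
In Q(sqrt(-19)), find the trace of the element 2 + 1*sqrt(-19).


Tr(a + b*sqrt(d)) = (a + b*sqrt(d)) + (a - b*sqrt(d)) = 2a
= 2 * (2)
= 4

4


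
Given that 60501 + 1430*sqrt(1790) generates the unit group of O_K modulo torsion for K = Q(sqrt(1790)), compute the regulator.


epsilon = 60501 + 1430*sqrt(1790)
= 121002.0000
R = ln(121002.0000)
= 11.7036

11.7036


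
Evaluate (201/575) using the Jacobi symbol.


Compute (201/575) via quadratic reciprocity:
  reciprocity: (201/575) -> +(575/201)
  reduce: (173/201)
  reciprocity: (173/201) -> +(201/173)
  reduce: (28/173)
  pull out 2: (2/173) = -1  (since 173 mod 8 = 5)
  pull out 2: (2/173) = -1  (since 173 mod 8 = 5)
  reciprocity: (7/173) -> +(173/7)
  reduce: (5/7)
  reciprocity: (5/7) -> +(7/5)
  reduce: (2/5)
  pull out 2: (2/5) = -1  (since 5 mod 8 = 5)
  (1/5) = 1
Product of signs = -1

-1


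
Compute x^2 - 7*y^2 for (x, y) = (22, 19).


x^2 - d*y^2
= 22^2 - 7*19^2
= 484 - 2527
= -2043

-2043


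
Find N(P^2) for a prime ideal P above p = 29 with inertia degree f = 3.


N(P^a) = p^(a*f)
= 29^(2*3)
= 29^6
= 594823321

594823321


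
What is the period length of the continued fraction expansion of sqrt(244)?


Run the CF algorithm for sqrt(244).
a_0 = floor(sqrt(244)) = 15; set m_0=0, q_0=1.
Recurrence: m' = q*a - m,  q' = (d - m'^2)/q,  a' = floor((a_0 + m')/q').
  step 1: m=15, q=19, a=1
  step 2: m=4, q=12, a=1
  step 3: m=8, q=15, a=1
  step 4: m=7, q=13, a=1
  step 5: m=6, q=16, a=1
  step 6: m=10, q=9, a=2
  step 7: m=8, q=20, a=1
  step 8: m=12, q=5, a=5
  step 9: m=13, q=15, a=1
  step 10: m=2, q=16, a=1
  step 11: m=14, q=3, a=9
  step 12: m=13, q=25, a=1
  step 13: m=12, q=4, a=6
  step 14: m=12, q=25, a=1
  step 15: m=13, q=3, a=9
  step 16: m=14, q=16, a=1
  step 17: m=2, q=15, a=1
  step 18: m=13, q=5, a=5
  step 19: m=12, q=20, a=1
  step 20: m=8, q=9, a=2
  step 21: m=10, q=16, a=1
  step 22: m=6, q=13, a=1
  step 23: m=7, q=15, a=1
  step 24: m=8, q=12, a=1
  step 25: m=4, q=19, a=1
  step 26: m=15, q=1, a=30
a_26 = 2*a_0 = 30, so the period closes here.
sqrt(244) = [15; 1, 1, 1, 1, 1, 2, 1, 5, 1, 1, 9, 1, 6, 1, 9, 1, 1, 5, 1, 2, 1, 1, 1, 1, 1, 30]
Period length = 26

26


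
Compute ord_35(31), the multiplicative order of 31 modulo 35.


We want ord_35(31), the smallest k >= 1 with 31^k = 1 mod 35.
n = 35 = 5 * 7, phi(35) = 24; the order divides phi(n).
Divisors of 24: 1, 2, 3, 4, 6, 8, 12, 24
Repeated squaring mod 35: 31^1 = 31, 31^2 = 16, 31^4 = 11, 31^8 = 16, 31^16 = 11
Test divisors in increasing order:
  k=1: 31^1 = 31 mod 35
  k=2: 31^2 = 16 mod 35
  k=3: 31^3 = 16 * 31 = 6 mod 35
  k=4: 31^4 = 11 mod 35
  k=6: 31^6 = 11 * 16 = 1 mod 35  <- first divisor giving 1
Order = 6

6


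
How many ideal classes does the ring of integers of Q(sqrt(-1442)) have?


K = Q(sqrt(-1442)). d mod 4 = 2, so D = disc(K) = 4d = -5768
h(K) equals the number of primitive reduced positive-definite forms (a, b, c) = a*x^2 + b*x*y + c*y^2 with b^2 - 4ac = D,
where reduced means |b| <= a <= c, with b >= 0 whenever |b| = a or a = c, and primitive means gcd(a, b, c) = 1.
Reduced forces 3a^2 <= |D| = 5768, so 1 <= a <= 43; b must have the parity of D, and c = (b^2 - D)/(4a) must be an integer >= a.
Enumerate a = 1..43, b in [-a, a]:
  a=1: (1, 0, 1442)  [1]
  a=2: (2, 0, 721)  [1]
  a=3: (3, -2, 481), (3, 2, 481)  [2]
  a=4..5: none
  a=6: (6, -4, 241), (6, 4, 241)  [2]
  a=7: (7, 0, 206)  [1]
  a=8: none
  a=9: (9, -8, 162), (9, 8, 162)  [2]
  a=10..12: none
  a=13: (13, -2, 111), (13, 2, 111)  [2]
  a=14: (14, 0, 103)  [1]
  a=15..17: none
  a=18: (18, -8, 81), (18, 8, 81)  [2]
  a=19..20: none
  a=21: (21, -14, 71), (21, 14, 71)  [2]
  a=22..25: none
  a=26: (26, -24, 61), (26, 24, 61)  [2]
  a=27: (27, -8, 54), (27, 8, 54)  [2]
  a=28..36: none
  a=37: (37, -2, 39), (37, 2, 39)  [2]
  a=38: none
  a=39: (39, -28, 42), (39, 28, 42)  [2]
  a=40..43: none
Total reduced forms: 1 + 1 + 2 + 2 + 1 + 2 + 2 + 1 + 2 + 2 + 2 + 2 + 2 + 2 = 24
h = 24

24


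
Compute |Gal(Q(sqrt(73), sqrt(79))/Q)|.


The 2 square roots of distinct primes are multiplicatively independent over Q,
so [K:Q] = 2^2 and Gal(K/Q) is isomorphic to (Z/2Z)^2.
|Gal| = 2^2 = 4

4


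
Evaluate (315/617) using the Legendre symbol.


p = 617 is prime, so compute (315/617) with the reciprocity algorithm (Jacobi-symbol steps: pull out 2s via (2/n), flip via reciprocity, reduce):
  reciprocity: (315/617) -> +(617/315)
  reduce: (302/315)
  pull out 2: (2/315) = -1  (since 315 mod 8 = 3)
  reciprocity: (151/315) -> -(315/151)
  reduce: (13/151)
  reciprocity: (13/151) -> +(151/13)
  reduce: (8/13)
  pull out 2: (2/13) = -1  (since 13 mod 8 = 5)
  pull out 2: (2/13) = -1  (since 13 mod 8 = 5)
  pull out 2: (2/13) = -1  (since 13 mod 8 = 5)
  (1/13) = 1
Product of signs = -1
(315/617) = -1

-1


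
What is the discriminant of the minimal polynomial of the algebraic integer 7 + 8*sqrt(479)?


The element 7 + 8*sqrt(479) has minimal polynomial:
x^2 - 14*x - 30607
Discriminant = (-14)^2 - 4*(-30607)
= 196 + 122428
= 122624

122624


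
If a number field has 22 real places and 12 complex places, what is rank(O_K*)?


By Dirichlet's unit theorem:
rank = r1 + r2 - 1
= 22 + 12 - 1
= 33

33


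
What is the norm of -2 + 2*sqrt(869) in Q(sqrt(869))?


N(a + b*sqrt(d)) = a^2 - d*b^2
= (-2)^2 - (869)*(2)^2
= 4 - 3476
= -3472

-3472


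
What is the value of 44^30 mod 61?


p = 61 is prime and the exponent is (p-1)/2 = 30, so by Euler's criterion 44^30 = (44/61) = +1 or -1 mod 61.
Compute by square-and-multiply:
  30 = 16 + 8 + 4 + 2 (binary 11110)
  Repeated squaring mod 61: 44^1 = 44, 44^2 = 45, 44^4 = 12, 44^8 = 22, 44^16 = 57
  44^30 = 44^16 * 44^8 * 44^4 * 44^2 = 57 * 22 * 12 * 45 mod 61
    57 * 22 = 1254 = 34 mod 61
    34 * 12 = 408 = 42 mod 61
    42 * 45 = 1890 = 60 mod 61
  44^30 = 60 mod 61
Result 60 = p - 1 = -1 mod 61: 44 is a quadratic non-residue mod 61. As a residue in [0, p-1] the value is 60.
44^30 mod 61 = 60

60


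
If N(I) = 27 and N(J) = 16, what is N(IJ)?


N(IJ) = N(I) * N(J)
= 27 * 16
= 432

432


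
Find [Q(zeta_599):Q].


The degree equals Euler's totient phi(599).
599 = 599
phi(599) = 598

598


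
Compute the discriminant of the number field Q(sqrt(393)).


For K = Q(sqrt(d)) with d squarefree: disc(K) = d if d = 1 mod 4, and disc(K) = 4d if d = 2 or 3 mod 4.
Here d = 393, and d mod 4 = 1.
d = 1 mod 4 (O_K = Z[(1+sqrt(d))/2]), so disc(K) = d = 393

393


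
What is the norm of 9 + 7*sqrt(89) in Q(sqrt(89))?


N(a + b*sqrt(d)) = a^2 - d*b^2
= (9)^2 - (89)*(7)^2
= 81 - 4361
= -4280

-4280


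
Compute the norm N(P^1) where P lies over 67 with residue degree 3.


N(P^a) = p^(a*f)
= 67^(1*3)
= 67^3
= 300763

300763


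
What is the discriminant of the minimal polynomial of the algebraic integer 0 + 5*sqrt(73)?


The element 0 + 5*sqrt(73) has minimal polynomial:
x^2 + 0*x - 1825
Discriminant = (0)^2 - 4*(-1825)
= 0 + 7300
= 7300

7300


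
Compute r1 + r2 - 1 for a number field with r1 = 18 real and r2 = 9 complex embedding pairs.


By Dirichlet's unit theorem:
rank = r1 + r2 - 1
= 18 + 9 - 1
= 26

26


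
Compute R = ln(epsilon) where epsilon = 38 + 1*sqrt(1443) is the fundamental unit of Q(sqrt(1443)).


epsilon = 38 + 1*sqrt(1443)
= 75.9868
R = ln(75.9868)
= 4.3306

4.3306


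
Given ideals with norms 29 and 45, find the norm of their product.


N(IJ) = N(I) * N(J)
= 29 * 45
= 1305

1305


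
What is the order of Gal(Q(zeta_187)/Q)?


|Gal(Q(zeta_187)/Q)| = phi(187)
= 160

160


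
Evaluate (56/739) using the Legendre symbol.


p = 739 is prime, so compute (56/739) with the reciprocity algorithm (Jacobi-symbol steps: pull out 2s via (2/n), flip via reciprocity, reduce):
  pull out 2: (2/739) = -1  (since 739 mod 8 = 3)
  pull out 2: (2/739) = -1  (since 739 mod 8 = 3)
  pull out 2: (2/739) = -1  (since 739 mod 8 = 3)
  reciprocity: (7/739) -> -(739/7)
  reduce: (4/7)
  pull out 2: (2/7) = +1  (since 7 mod 8 = 7)
  pull out 2: (2/7) = +1  (since 7 mod 8 = 7)
  (1/7) = 1
Product of signs = 1
(56/739) = 1

1


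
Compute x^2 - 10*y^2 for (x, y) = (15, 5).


x^2 - d*y^2
= 15^2 - 10*5^2
= 225 - 250
= -25

-25


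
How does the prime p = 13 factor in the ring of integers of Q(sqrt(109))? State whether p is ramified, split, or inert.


K = Q(sqrt(109)). Since d mod 4 = 1, disc(K) = 109.
Check p | disc: 109 mod 13 = 5.
p does not divide disc. Compute Legendre symbol (d/p):
5^((13-1)/2) mod 13 = -1
(d/p) = -1, so p is inert: (p) stays prime with e=1, f=2, g=1.
Therefore p is inert.

inert


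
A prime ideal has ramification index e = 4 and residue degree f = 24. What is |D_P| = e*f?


|D_P| = e * f
= 4 * 24
= 96

96


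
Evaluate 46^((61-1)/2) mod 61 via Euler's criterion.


p = 61 is prime and the exponent is (p-1)/2 = 30, so by Euler's criterion 46^30 = (46/61) = +1 or -1 mod 61.
Compute by square-and-multiply:
  30 = 16 + 8 + 4 + 2 (binary 11110)
  Repeated squaring mod 61: 46^1 = 46, 46^2 = 42, 46^4 = 56, 46^8 = 25, 46^16 = 15
  46^30 = 46^16 * 46^8 * 46^4 * 46^2 = 15 * 25 * 56 * 42 mod 61
    15 * 25 = 375 = 9 mod 61
    9 * 56 = 504 = 16 mod 61
    16 * 42 = 672 = 1 mod 61
  46^30 = 1 mod 61
Result 1: 46 is a quadratic residue mod 61.
46^30 mod 61 = 1

1


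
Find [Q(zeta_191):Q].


The degree equals Euler's totient phi(191).
191 = 191
phi(191) = 190

190


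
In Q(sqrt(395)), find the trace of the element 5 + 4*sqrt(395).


Tr(a + b*sqrt(d)) = (a + b*sqrt(d)) + (a - b*sqrt(d)) = 2a
= 2 * (5)
= 10

10


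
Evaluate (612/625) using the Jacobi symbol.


Compute (612/625) via quadratic reciprocity:
  pull out 2: (2/625) = +1  (since 625 mod 8 = 1)
  pull out 2: (2/625) = +1  (since 625 mod 8 = 1)
  reciprocity: (153/625) -> +(625/153)
  reduce: (13/153)
  reciprocity: (13/153) -> +(153/13)
  reduce: (10/13)
  pull out 2: (2/13) = -1  (since 13 mod 8 = 5)
  reciprocity: (5/13) -> +(13/5)
  reduce: (3/5)
  reciprocity: (3/5) -> +(5/3)
  reduce: (2/3)
  pull out 2: (2/3) = -1  (since 3 mod 8 = 3)
  (1/3) = 1
Product of signs = 1

1


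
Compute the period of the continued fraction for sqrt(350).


Run the CF algorithm for sqrt(350).
a_0 = floor(sqrt(350)) = 18; set m_0=0, q_0=1.
Recurrence: m' = q*a - m,  q' = (d - m'^2)/q,  a' = floor((a_0 + m')/q').
  step 1: m=18, q=26, a=1
  step 2: m=8, q=11, a=2
  step 3: m=14, q=14, a=2
  step 4: m=14, q=11, a=2
  step 5: m=8, q=26, a=1
  step 6: m=18, q=1, a=36
a_6 = 2*a_0 = 36, so the period closes here.
sqrt(350) = [18; 1, 2, 2, 2, 1, 36]
Period length = 6

6


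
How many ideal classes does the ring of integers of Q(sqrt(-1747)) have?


K = Q(sqrt(-1747)). d mod 4 = 1, so D = disc(K) = d = -1747
h(K) equals the number of primitive reduced positive-definite forms (a, b, c) = a*x^2 + b*x*y + c*y^2 with b^2 - 4ac = D,
where reduced means |b| <= a <= c, with b >= 0 whenever |b| = a or a = c, and primitive means gcd(a, b, c) = 1.
Reduced forces 3a^2 <= |D| = 1747, so 1 <= a <= 24; b must have the parity of D, and c = (b^2 - D)/(4a) must be an integer >= a.
Enumerate a = 1..24, b in [-a, a]:
  a=1: (1, 1, 437)  [1]
  a=2..16: none
  a=17: (17, -15, 29), (17, 15, 29)  [2]
  a=18: none
  a=19: (19, -1, 23), (19, 1, 23)  [2]
  a=20..24: none
Total reduced forms: 1 + 2 + 2 = 5
h = 5

5


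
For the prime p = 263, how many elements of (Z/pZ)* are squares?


For prime p, the number of non-zero quadratic residues is (p-1)/2.
= (263-1)/2
= 131

131


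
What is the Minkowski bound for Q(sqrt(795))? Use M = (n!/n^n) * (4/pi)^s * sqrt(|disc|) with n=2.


d = 795, d mod 4 = 3, so disc(K) = 4d = 3180; |disc(K)| = 3180
Real quadratic field, so n = 2, s = r2 = 0, r1 = 2
M = (n!/n^n) * (4/pi)^s * sqrt(|disc(K)|) = (2!/2^2) * (4/pi)^0 * sqrt(3180)
= 0.5 * 1.000000 * 56.391489
= 28.1957

28.1957


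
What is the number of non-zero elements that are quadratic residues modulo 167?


For prime p, the number of non-zero quadratic residues is (p-1)/2.
= (167-1)/2
= 83

83


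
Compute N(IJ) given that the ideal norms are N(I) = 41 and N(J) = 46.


N(IJ) = N(I) * N(J)
= 41 * 46
= 1886

1886


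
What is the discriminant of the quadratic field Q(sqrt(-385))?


For K = Q(sqrt(d)) with d squarefree: disc(K) = d if d = 1 mod 4, and disc(K) = 4d if d = 2 or 3 mod 4.
Here d = -385, and d mod 4 = 3.
d = 3 mod 4, not 1 (O_K = Z[sqrt(d)]), so disc(K) = 4d = 4 * (-385) = -1540

-1540


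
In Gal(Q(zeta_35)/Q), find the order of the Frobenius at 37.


The Frobenius at p in Gal(Q(zeta_n)/Q) = (Z/nZ)* is the class of p, so its order is ord_35(37), the smallest k >= 1 with 37^k = 1 mod 35.
n = 35 = 5 * 7, phi(35) = 24; the order divides phi(n).
Divisors of 24: 1, 2, 3, 4, 6, 8, 12, 24
Repeated squaring mod 35: 37^1 = 2, 37^2 = 4, 37^4 = 16, 37^8 = 11, 37^16 = 16
Test divisors in increasing order:
  k=1: 37^1 = 2 mod 35
  k=2: 37^2 = 4 mod 35
  k=3: 37^3 = 4 * 2 = 8 mod 35
  k=4: 37^4 = 16 mod 35
  k=6: 37^6 = 16 * 4 = 29 mod 35
  k=8: 37^8 = 11 mod 35
  k=12: 37^12 = 11 * 16 = 1 mod 35  <- first divisor giving 1
Order = 12

12


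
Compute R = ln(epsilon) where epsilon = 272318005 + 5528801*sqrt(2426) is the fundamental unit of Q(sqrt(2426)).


epsilon = 272318005 + 5528801*sqrt(2426)
= 5.4464e+08
R = ln(5.4464e+08)
= 20.1156

20.1156


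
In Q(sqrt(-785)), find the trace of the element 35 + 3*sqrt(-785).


Tr(a + b*sqrt(d)) = (a + b*sqrt(d)) + (a - b*sqrt(d)) = 2a
= 2 * (35)
= 70

70


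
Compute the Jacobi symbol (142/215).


Compute (142/215) via quadratic reciprocity:
  pull out 2: (2/215) = +1  (since 215 mod 8 = 7)
  reciprocity: (71/215) -> -(215/71)
  reduce: (2/71)
  pull out 2: (2/71) = +1  (since 71 mod 8 = 7)
  (1/71) = 1
Product of signs = -1

-1


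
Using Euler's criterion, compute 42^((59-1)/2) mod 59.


p = 59 is prime and the exponent is (p-1)/2 = 29, so by Euler's criterion 42^29 = (42/59) = +1 or -1 mod 59.
Compute by square-and-multiply:
  29 = 16 + 8 + 4 + 1 (binary 11101)
  Repeated squaring mod 59: 42^1 = 42, 42^2 = 53, 42^4 = 36, 42^8 = 57, 42^16 = 4
  42^29 = 42^16 * 42^8 * 42^4 * 42^1 = 4 * 57 * 36 * 42 mod 59
    4 * 57 = 228 = 51 mod 59
    51 * 36 = 1836 = 7 mod 59
    7 * 42 = 294 = 58 mod 59
  42^29 = 58 mod 59
Result 58 = p - 1 = -1 mod 59: 42 is a quadratic non-residue mod 59. As a residue in [0, p-1] the value is 58.
42^29 mod 59 = 58

58


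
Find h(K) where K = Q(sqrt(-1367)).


K = Q(sqrt(-1367)). d mod 4 = 1, so D = disc(K) = d = -1367
h(K) equals the number of primitive reduced positive-definite forms (a, b, c) = a*x^2 + b*x*y + c*y^2 with b^2 - 4ac = D,
where reduced means |b| <= a <= c, with b >= 0 whenever |b| = a or a = c, and primitive means gcd(a, b, c) = 1.
Reduced forces 3a^2 <= |D| = 1367, so 1 <= a <= 21; b must have the parity of D, and c = (b^2 - D)/(4a) must be an integer >= a.
Enumerate a = 1..21, b in [-a, a]:
  a=1: (1, 1, 342)  [1]
  a=2: (2, -1, 171), (2, 1, 171)  [2]
  a=3: (3, -1, 114), (3, 1, 114)  [2]
  a=4: (4, -3, 86), (4, 3, 86)  [2]
  a=5: none
  a=6: (6, -5, 58), (6, -1, 57), (6, 1, 57), (6, 5, 58)  [4]
  a=7: none
  a=8: (8, -3, 43), (8, 3, 43)  [2]
  a=9: (9, -1, 38), (9, 1, 38)  [2]
  a=10..11: none
  a=12: (12, -11, 31), (12, -5, 29), (12, 5, 29), (12, 11, 31)  [4]
  a=13..15: none
  a=16: (16, -13, 24), (16, 13, 24)  [2]
  a=17: none
  a=18: (18, -17, 23), (18, -1, 19), (18, 1, 19), (18, 17, 23)  [4]
  a=19..21: none
Total reduced forms: 1 + 2 + 2 + 2 + 4 + 2 + 2 + 4 + 2 + 4 = 25
h = 25

25


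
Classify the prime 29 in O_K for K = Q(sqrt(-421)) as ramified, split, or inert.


K = Q(sqrt(-421)). Since d mod 4 = 3, disc(K) = -1684.
Check p | disc: -1684 mod 29 = 27.
p does not divide disc. Compute Legendre symbol (d/p):
14^((29-1)/2) mod 29 = -1
(d/p) = -1, so p is inert: (p) stays prime with e=1, f=2, g=1.
Therefore p is inert.

inert


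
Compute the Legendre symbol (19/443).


p = 443 is prime, so compute (19/443) with the reciprocity algorithm (Jacobi-symbol steps: pull out 2s via (2/n), flip via reciprocity, reduce):
  reciprocity: (19/443) -> -(443/19)
  reduce: (6/19)
  pull out 2: (2/19) = -1  (since 19 mod 8 = 3)
  reciprocity: (3/19) -> -(19/3)
  reduce: (1/3)
  (1/3) = 1
Product of signs = -1
(19/443) = -1

-1


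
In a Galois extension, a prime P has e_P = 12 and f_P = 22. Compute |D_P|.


|D_P| = e * f
= 12 * 22
= 264

264


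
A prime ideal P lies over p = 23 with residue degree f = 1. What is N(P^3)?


N(P^a) = p^(a*f)
= 23^(3*1)
= 23^3
= 12167

12167


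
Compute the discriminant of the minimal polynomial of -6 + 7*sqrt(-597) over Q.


The element -6 + 7*sqrt(-597) has minimal polynomial:
x^2 + 12*x + 29289
Discriminant = (12)^2 - 4*(29289)
= 144 - 117156
= -117012

-117012


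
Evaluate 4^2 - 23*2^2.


x^2 - d*y^2
= 4^2 - 23*2^2
= 16 - 92
= -76

-76


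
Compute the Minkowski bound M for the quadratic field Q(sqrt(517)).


d = 517, d mod 4 = 1, so disc(K) = d = 517; |disc(K)| = 517
Real quadratic field, so n = 2, s = r2 = 0, r1 = 2
M = (n!/n^n) * (4/pi)^s * sqrt(|disc(K)|) = (2!/2^2) * (4/pi)^0 * sqrt(517)
= 0.5 * 1.000000 * 22.737634
= 11.3688

11.3688


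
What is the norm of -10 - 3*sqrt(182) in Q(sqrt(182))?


N(a + b*sqrt(d)) = a^2 - d*b^2
= (-10)^2 - (182)*(-3)^2
= 100 - 1638
= -1538

-1538


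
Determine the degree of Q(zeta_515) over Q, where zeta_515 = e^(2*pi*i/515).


The degree equals Euler's totient phi(515).
515 = 5 * 103
phi(515) = 408

408


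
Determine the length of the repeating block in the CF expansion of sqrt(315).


Run the CF algorithm for sqrt(315).
a_0 = floor(sqrt(315)) = 17; set m_0=0, q_0=1.
Recurrence: m' = q*a - m,  q' = (d - m'^2)/q,  a' = floor((a_0 + m')/q').
  step 1: m=17, q=26, a=1
  step 2: m=9, q=9, a=2
  step 3: m=9, q=26, a=1
  step 4: m=17, q=1, a=34
a_4 = 2*a_0 = 34, so the period closes here.
sqrt(315) = [17; 1, 2, 1, 34]
Period length = 4

4


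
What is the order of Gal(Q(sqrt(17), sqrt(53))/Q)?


The 2 square roots of distinct primes are multiplicatively independent over Q,
so [K:Q] = 2^2 and Gal(K/Q) is isomorphic to (Z/2Z)^2.
|Gal| = 2^2 = 4

4


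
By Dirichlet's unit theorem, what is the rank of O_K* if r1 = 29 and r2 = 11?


By Dirichlet's unit theorem:
rank = r1 + r2 - 1
= 29 + 11 - 1
= 39

39


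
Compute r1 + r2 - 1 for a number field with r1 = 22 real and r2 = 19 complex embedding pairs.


By Dirichlet's unit theorem:
rank = r1 + r2 - 1
= 22 + 19 - 1
= 40

40


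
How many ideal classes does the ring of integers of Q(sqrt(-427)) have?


K = Q(sqrt(-427)). d mod 4 = 1, so D = disc(K) = d = -427
h(K) equals the number of primitive reduced positive-definite forms (a, b, c) = a*x^2 + b*x*y + c*y^2 with b^2 - 4ac = D,
where reduced means |b| <= a <= c, with b >= 0 whenever |b| = a or a = c, and primitive means gcd(a, b, c) = 1.
Reduced forces 3a^2 <= |D| = 427, so 1 <= a <= 11; b must have the parity of D, and c = (b^2 - D)/(4a) must be an integer >= a.
Enumerate a = 1..11, b in [-a, a]:
  a=1: (1, 1, 107)  [1]
  a=2..6: none
  a=7: (7, 7, 17)  [1]
  a=8..11: none
Total reduced forms: 1 + 1 = 2
h = 2

2


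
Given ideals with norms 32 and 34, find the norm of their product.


N(IJ) = N(I) * N(J)
= 32 * 34
= 1088

1088


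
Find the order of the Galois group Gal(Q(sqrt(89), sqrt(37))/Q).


The 2 square roots of distinct primes are multiplicatively independent over Q,
so [K:Q] = 2^2 and Gal(K/Q) is isomorphic to (Z/2Z)^2.
|Gal| = 2^2 = 4

4


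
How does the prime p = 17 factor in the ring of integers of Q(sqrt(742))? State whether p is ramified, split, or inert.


K = Q(sqrt(742)). Since d mod 4 = 2, disc(K) = 2968.
Check p | disc: 2968 mod 17 = 10.
p does not divide disc. Compute Legendre symbol (d/p):
11^((17-1)/2) mod 17 = -1
(d/p) = -1, so p is inert: (p) stays prime with e=1, f=2, g=1.
Therefore p is inert.

inert


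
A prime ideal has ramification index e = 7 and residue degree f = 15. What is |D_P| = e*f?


|D_P| = e * f
= 7 * 15
= 105

105


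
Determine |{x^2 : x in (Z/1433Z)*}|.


For prime p, the number of non-zero quadratic residues is (p-1)/2.
= (1433-1)/2
= 716

716


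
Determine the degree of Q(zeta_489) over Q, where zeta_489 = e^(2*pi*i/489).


The degree equals Euler's totient phi(489).
489 = 3 * 163
phi(489) = 324

324


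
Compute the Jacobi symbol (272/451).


Compute (272/451) via quadratic reciprocity:
  pull out 2: (2/451) = -1  (since 451 mod 8 = 3)
  pull out 2: (2/451) = -1  (since 451 mod 8 = 3)
  pull out 2: (2/451) = -1  (since 451 mod 8 = 3)
  pull out 2: (2/451) = -1  (since 451 mod 8 = 3)
  reciprocity: (17/451) -> +(451/17)
  reduce: (9/17)
  reciprocity: (9/17) -> +(17/9)
  reduce: (8/9)
  pull out 2: (2/9) = +1  (since 9 mod 8 = 1)
  pull out 2: (2/9) = +1  (since 9 mod 8 = 1)
  pull out 2: (2/9) = +1  (since 9 mod 8 = 1)
  (1/9) = 1
Product of signs = 1

1


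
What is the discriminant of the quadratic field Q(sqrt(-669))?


For K = Q(sqrt(d)) with d squarefree: disc(K) = d if d = 1 mod 4, and disc(K) = 4d if d = 2 or 3 mod 4.
Here d = -669, and d mod 4 = 3.
d = 3 mod 4, not 1 (O_K = Z[sqrt(d)]), so disc(K) = 4d = 4 * (-669) = -2676

-2676


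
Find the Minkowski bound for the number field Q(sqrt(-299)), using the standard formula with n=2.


d = -299, d mod 4 = 1, so disc(K) = d = -299; |disc(K)| = 299
Imaginary quadratic field, so n = 2, s = r2 = 1, r1 = 0
M = (n!/n^n) * (4/pi)^s * sqrt(|disc(K)|) = (2!/2^2) * (4/pi)^1 * sqrt(299)
= 0.5 * 1.273240 * 17.291616
= 11.0082

11.0082


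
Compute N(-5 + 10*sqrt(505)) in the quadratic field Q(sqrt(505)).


N(a + b*sqrt(d)) = a^2 - d*b^2
= (-5)^2 - (505)*(10)^2
= 25 - 50500
= -50475

-50475


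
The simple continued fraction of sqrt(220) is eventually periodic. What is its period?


Run the CF algorithm for sqrt(220).
a_0 = floor(sqrt(220)) = 14; set m_0=0, q_0=1.
Recurrence: m' = q*a - m,  q' = (d - m'^2)/q,  a' = floor((a_0 + m')/q').
  step 1: m=14, q=24, a=1
  step 2: m=10, q=5, a=4
  step 3: m=10, q=24, a=1
  step 4: m=14, q=1, a=28
a_4 = 2*a_0 = 28, so the period closes here.
sqrt(220) = [14; 1, 4, 1, 28]
Period length = 4

4


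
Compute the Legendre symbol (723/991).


p = 991 is prime, so compute (723/991) with the reciprocity algorithm (Jacobi-symbol steps: pull out 2s via (2/n), flip via reciprocity, reduce):
  reciprocity: (723/991) -> -(991/723)
  reduce: (268/723)
  pull out 2: (2/723) = -1  (since 723 mod 8 = 3)
  pull out 2: (2/723) = -1  (since 723 mod 8 = 3)
  reciprocity: (67/723) -> -(723/67)
  reduce: (53/67)
  reciprocity: (53/67) -> +(67/53)
  reduce: (14/53)
  pull out 2: (2/53) = -1  (since 53 mod 8 = 5)
  reciprocity: (7/53) -> +(53/7)
  reduce: (4/7)
  pull out 2: (2/7) = +1  (since 7 mod 8 = 7)
  pull out 2: (2/7) = +1  (since 7 mod 8 = 7)
  (1/7) = 1
Product of signs = -1
(723/991) = -1

-1


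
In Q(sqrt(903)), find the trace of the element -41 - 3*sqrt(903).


Tr(a + b*sqrt(d)) = (a + b*sqrt(d)) + (a - b*sqrt(d)) = 2a
= 2 * (-41)
= -82

-82


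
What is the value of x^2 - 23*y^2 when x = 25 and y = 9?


x^2 - d*y^2
= 25^2 - 23*9^2
= 625 - 1863
= -1238

-1238


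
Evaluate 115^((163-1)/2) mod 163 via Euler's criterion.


p = 163 is prime and the exponent is (p-1)/2 = 81, so by Euler's criterion 115^81 = (115/163) = +1 or -1 mod 163.
Compute by square-and-multiply:
  81 = 64 + 16 + 1 (binary 1010001)
  Repeated squaring mod 163: 115^1 = 115, 115^2 = 22, 115^4 = 158, 115^8 = 25, 115^16 = 136, 115^32 = 77, 115^64 = 61
  115^81 = 115^64 * 115^16 * 115^1 = 61 * 136 * 115 mod 163
    61 * 136 = 8296 = 146 mod 163
    146 * 115 = 16790 = 1 mod 163
  115^81 = 1 mod 163
Result 1: 115 is a quadratic residue mod 163.
115^81 mod 163 = 1

1


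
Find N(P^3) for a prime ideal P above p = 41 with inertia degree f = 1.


N(P^a) = p^(a*f)
= 41^(3*1)
= 41^3
= 68921

68921


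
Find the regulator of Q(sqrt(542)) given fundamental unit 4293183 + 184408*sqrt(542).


epsilon = 4293183 + 184408*sqrt(542)
= 8.5864e+06
R = ln(8.5864e+06)
= 15.9657

15.9657


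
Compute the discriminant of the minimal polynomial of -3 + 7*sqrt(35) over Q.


The element -3 + 7*sqrt(35) has minimal polynomial:
x^2 + 6*x - 1706
Discriminant = (6)^2 - 4*(-1706)
= 36 + 6824
= 6860

6860


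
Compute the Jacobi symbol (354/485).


Compute (354/485) via quadratic reciprocity:
  pull out 2: (2/485) = -1  (since 485 mod 8 = 5)
  reciprocity: (177/485) -> +(485/177)
  reduce: (131/177)
  reciprocity: (131/177) -> +(177/131)
  reduce: (46/131)
  pull out 2: (2/131) = -1  (since 131 mod 8 = 3)
  reciprocity: (23/131) -> -(131/23)
  reduce: (16/23)
  pull out 2: (2/23) = +1  (since 23 mod 8 = 7)
  pull out 2: (2/23) = +1  (since 23 mod 8 = 7)
  pull out 2: (2/23) = +1  (since 23 mod 8 = 7)
  pull out 2: (2/23) = +1  (since 23 mod 8 = 7)
  (1/23) = 1
Product of signs = -1

-1


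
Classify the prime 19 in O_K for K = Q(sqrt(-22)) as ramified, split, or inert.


K = Q(sqrt(-22)). Since d mod 4 = 2, disc(K) = -88.
Check p | disc: -88 mod 19 = 7.
p does not divide disc. Compute Legendre symbol (d/p):
16^((19-1)/2) mod 19 = 1
(d/p) = 1, so p splits: (p) = P*P' with e=1, f=1, g=2.
Therefore p is split.

split


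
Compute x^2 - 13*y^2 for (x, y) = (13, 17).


x^2 - d*y^2
= 13^2 - 13*17^2
= 169 - 3757
= -3588

-3588


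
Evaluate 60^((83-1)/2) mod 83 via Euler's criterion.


p = 83 is prime and the exponent is (p-1)/2 = 41, so by Euler's criterion 60^41 = (60/83) = +1 or -1 mod 83.
Compute by square-and-multiply:
  41 = 32 + 8 + 1 (binary 101001)
  Repeated squaring mod 83: 60^1 = 60, 60^2 = 31, 60^4 = 48, 60^8 = 63, 60^16 = 68, 60^32 = 59
  60^41 = 60^32 * 60^8 * 60^1 = 59 * 63 * 60 mod 83
    59 * 63 = 3717 = 65 mod 83
    65 * 60 = 3900 = 82 mod 83
  60^41 = 82 mod 83
Result 82 = p - 1 = -1 mod 83: 60 is a quadratic non-residue mod 83. As a residue in [0, p-1] the value is 82.
60^41 mod 83 = 82

82


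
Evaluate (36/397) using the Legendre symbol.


p = 397 is prime, so compute (36/397) with the reciprocity algorithm (Jacobi-symbol steps: pull out 2s via (2/n), flip via reciprocity, reduce):
  pull out 2: (2/397) = -1  (since 397 mod 8 = 5)
  pull out 2: (2/397) = -1  (since 397 mod 8 = 5)
  reciprocity: (9/397) -> +(397/9)
  reduce: (1/9)
  (1/9) = 1
Product of signs = 1
(36/397) = 1

1


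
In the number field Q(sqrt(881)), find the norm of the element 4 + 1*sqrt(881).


N(a + b*sqrt(d)) = a^2 - d*b^2
= (4)^2 - (881)*(1)^2
= 16 - 881
= -865

-865


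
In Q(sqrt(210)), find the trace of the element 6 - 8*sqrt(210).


Tr(a + b*sqrt(d)) = (a + b*sqrt(d)) + (a - b*sqrt(d)) = 2a
= 2 * (6)
= 12

12


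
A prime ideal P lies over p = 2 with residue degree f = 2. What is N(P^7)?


N(P^a) = p^(a*f)
= 2^(7*2)
= 2^14
= 16384

16384


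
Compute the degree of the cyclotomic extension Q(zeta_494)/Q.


The degree equals Euler's totient phi(494).
494 = 2 * 13 * 19
phi(494) = 216

216


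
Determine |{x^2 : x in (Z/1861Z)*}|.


For prime p, the number of non-zero quadratic residues is (p-1)/2.
= (1861-1)/2
= 930

930


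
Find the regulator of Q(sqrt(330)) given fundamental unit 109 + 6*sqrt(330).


epsilon = 109 + 6*sqrt(330)
= 217.9954
R = ln(217.9954)
= 5.3845

5.3845


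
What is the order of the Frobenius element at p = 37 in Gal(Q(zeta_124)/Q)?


The Frobenius at p in Gal(Q(zeta_n)/Q) = (Z/nZ)* is the class of p, so its order is ord_124(37), the smallest k >= 1 with 37^k = 1 mod 124.
n = 124 = 2^2 * 31, phi(124) = 60; the order divides phi(n).
Divisors of 60: 1, 2, 3, 4, 5, 6, 10, 12, 15, 20, 30, 60
Repeated squaring mod 124: 37^1 = 37, 37^2 = 5, 37^4 = 25, 37^8 = 5, 37^16 = 25, 37^32 = 5
Test divisors in increasing order:
  k=1: 37^1 = 37 mod 124
  k=2: 37^2 = 5 mod 124
  k=3: 37^3 = 5 * 37 = 61 mod 124
  k=4: 37^4 = 25 mod 124
  k=5: 37^5 = 25 * 37 = 57 mod 124
  k=6: 37^6 = 25 * 5 = 1 mod 124  <- first divisor giving 1
Order = 6

6
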